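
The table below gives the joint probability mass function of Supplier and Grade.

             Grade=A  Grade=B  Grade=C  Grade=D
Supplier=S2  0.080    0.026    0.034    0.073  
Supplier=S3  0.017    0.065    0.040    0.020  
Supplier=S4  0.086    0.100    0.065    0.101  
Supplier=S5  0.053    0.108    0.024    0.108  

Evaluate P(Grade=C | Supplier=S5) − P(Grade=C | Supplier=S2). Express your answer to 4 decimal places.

-0.0777

P(Supplier=S5) = 0.053 + 0.108 + 0.024 + 0.108 = 0.293; P(Grade=C | Supplier=S5) = 0.024/0.293 = 0.08191.
P(Supplier=S2) = 0.080 + 0.026 + 0.034 + 0.073 = 0.213; P(Grade=C | Supplier=S2) = 0.034/0.213 = 0.15962.
Difference = -0.0777.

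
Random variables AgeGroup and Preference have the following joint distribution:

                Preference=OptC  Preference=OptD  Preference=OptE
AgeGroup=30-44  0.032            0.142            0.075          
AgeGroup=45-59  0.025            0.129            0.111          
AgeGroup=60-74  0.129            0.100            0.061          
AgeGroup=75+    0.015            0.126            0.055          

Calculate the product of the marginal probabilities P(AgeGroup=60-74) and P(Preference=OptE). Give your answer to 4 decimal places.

0.0876

P(AgeGroup=60-74) = 0.129 + 0.100 + 0.061 = 0.290.
P(Preference=OptE) = 0.075 + 0.111 + 0.061 + 0.055 = 0.302.
Product: 0.290 × 0.302 = 0.0876.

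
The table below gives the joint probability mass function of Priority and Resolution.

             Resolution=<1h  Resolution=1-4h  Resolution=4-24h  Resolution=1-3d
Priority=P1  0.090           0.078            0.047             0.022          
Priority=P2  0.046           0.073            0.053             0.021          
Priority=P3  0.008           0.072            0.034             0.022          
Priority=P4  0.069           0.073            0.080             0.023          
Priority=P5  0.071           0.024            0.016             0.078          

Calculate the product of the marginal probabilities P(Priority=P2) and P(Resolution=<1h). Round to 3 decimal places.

0.055

P(Priority=P2) = 0.046 + 0.073 + 0.053 + 0.021 = 0.193.
P(Resolution=<1h) = 0.090 + 0.046 + 0.008 + 0.069 + 0.071 = 0.284.
Product: 0.193 × 0.284 = 0.055.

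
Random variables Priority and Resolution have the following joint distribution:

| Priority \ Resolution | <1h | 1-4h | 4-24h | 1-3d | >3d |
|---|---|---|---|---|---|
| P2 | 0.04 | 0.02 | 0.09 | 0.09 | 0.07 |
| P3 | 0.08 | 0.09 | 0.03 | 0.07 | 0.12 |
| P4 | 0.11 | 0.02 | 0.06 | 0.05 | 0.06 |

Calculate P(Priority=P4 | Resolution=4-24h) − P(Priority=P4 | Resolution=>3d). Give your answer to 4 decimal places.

P(Resolution=4-24h) = 0.09 + 0.03 + 0.06 = 0.18; P(Priority=P4 | Resolution=4-24h) = 0.06/0.18 = 0.33333.
P(Resolution=>3d) = 0.07 + 0.12 + 0.06 = 0.25; P(Priority=P4 | Resolution=>3d) = 0.06/0.25 = 0.24000.
Difference = 0.0933.

0.0933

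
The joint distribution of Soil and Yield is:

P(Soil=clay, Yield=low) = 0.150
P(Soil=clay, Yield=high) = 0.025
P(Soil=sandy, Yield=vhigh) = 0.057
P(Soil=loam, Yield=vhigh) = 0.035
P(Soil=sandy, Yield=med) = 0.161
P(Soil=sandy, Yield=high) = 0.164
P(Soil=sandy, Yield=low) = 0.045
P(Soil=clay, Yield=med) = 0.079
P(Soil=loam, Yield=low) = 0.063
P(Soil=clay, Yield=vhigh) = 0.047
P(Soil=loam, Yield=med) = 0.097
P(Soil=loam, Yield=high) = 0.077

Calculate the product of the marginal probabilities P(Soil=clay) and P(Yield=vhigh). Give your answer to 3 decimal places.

0.042

P(Soil=clay) = 0.150 + 0.079 + 0.025 + 0.047 = 0.301.
P(Yield=vhigh) = 0.057 + 0.035 + 0.047 = 0.139.
Product: 0.301 × 0.139 = 0.042.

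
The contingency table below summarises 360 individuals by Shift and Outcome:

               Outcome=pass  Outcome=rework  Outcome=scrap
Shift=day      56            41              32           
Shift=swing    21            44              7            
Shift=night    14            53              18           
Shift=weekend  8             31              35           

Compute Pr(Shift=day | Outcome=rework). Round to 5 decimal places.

0.24260

Total with Outcome=rework: 41 + 44 + 53 + 31 = 169.
P(Shift=day | Outcome=rework) = 41/169 = 0.24260.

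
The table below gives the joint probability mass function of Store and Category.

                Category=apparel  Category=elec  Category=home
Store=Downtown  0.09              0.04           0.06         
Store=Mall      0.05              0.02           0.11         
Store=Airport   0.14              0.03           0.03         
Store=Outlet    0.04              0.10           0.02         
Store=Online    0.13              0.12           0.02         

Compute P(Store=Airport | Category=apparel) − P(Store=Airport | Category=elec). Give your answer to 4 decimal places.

P(Category=apparel) = 0.09 + 0.05 + 0.14 + 0.04 + 0.13 = 0.45; P(Store=Airport | Category=apparel) = 0.14/0.45 = 0.31111.
P(Category=elec) = 0.04 + 0.02 + 0.03 + 0.10 + 0.12 = 0.31; P(Store=Airport | Category=elec) = 0.03/0.31 = 0.09677.
Difference = 0.2143.

0.2143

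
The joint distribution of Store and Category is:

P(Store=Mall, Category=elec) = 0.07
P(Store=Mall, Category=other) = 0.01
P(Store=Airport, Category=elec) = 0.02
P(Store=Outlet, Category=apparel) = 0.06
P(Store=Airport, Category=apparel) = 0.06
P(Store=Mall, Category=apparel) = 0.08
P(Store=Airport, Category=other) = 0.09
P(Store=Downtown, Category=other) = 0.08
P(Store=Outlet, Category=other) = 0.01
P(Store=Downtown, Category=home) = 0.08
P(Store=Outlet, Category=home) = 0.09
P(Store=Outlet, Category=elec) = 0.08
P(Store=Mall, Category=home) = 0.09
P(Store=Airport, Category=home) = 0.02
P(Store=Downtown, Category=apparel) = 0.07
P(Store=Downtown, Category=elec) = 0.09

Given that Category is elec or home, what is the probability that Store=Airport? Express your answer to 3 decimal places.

P(Category=elec) = 0.09 + 0.07 + 0.02 + 0.08 = 0.26.
P(Category=home) = 0.08 + 0.09 + 0.02 + 0.09 = 0.28.
P(Category ∈ {elec, home}) = 0.26 + 0.28 = 0.54; P(Store=Airport, Category ∈ {elec, home}) = 0.02 + 0.02 = 0.04.
P(Store=Airport | Category ∈ {elec, home}) = 0.04/0.54 = 0.074.

0.074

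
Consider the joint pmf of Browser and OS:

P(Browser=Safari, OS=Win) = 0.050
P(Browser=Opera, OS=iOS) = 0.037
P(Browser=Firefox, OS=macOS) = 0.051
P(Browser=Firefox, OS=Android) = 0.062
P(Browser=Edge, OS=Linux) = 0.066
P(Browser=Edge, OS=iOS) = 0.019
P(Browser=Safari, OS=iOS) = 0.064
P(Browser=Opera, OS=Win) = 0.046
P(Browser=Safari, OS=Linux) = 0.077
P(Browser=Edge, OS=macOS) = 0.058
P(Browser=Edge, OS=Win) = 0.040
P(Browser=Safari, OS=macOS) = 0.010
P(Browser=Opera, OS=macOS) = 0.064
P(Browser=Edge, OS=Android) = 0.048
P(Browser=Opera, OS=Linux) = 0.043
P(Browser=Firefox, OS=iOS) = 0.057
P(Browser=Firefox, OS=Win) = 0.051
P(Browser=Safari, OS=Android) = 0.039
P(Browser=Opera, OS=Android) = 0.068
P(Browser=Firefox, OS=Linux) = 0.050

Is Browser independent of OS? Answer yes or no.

P(Browser=Safari) = 0.240 and P(OS=macOS) = 0.183, so their product is 0.04392, but P(Browser=Safari, OS=macOS) = 0.010. Since these differ, Browser and OS are not independent.

no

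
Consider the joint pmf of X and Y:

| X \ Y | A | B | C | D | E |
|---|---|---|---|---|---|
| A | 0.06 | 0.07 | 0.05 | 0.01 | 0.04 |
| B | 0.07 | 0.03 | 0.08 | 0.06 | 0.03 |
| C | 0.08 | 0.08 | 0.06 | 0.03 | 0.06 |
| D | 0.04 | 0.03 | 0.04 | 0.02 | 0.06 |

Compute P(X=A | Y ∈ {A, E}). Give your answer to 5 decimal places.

0.22727

P(Y=A) = 0.06 + 0.07 + 0.08 + 0.04 = 0.25.
P(Y=E) = 0.04 + 0.03 + 0.06 + 0.06 = 0.19.
P(Y ∈ {A, E}) = 0.25 + 0.19 = 0.44; P(X=A, Y ∈ {A, E}) = 0.06 + 0.04 = 0.10.
P(X=A | Y ∈ {A, E}) = 0.10/0.44 = 0.22727.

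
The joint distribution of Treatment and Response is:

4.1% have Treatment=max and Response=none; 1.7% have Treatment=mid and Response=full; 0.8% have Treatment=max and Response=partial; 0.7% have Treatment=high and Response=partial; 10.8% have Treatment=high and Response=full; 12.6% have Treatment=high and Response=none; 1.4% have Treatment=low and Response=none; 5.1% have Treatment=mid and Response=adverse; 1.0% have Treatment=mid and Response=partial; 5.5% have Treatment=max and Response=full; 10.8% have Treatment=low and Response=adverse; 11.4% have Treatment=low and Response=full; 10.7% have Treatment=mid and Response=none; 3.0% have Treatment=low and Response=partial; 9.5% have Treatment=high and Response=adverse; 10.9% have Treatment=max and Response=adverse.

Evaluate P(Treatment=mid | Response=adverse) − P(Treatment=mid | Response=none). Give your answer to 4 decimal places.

-0.2310

P(Response=adverse) = 0.108 + 0.051 + 0.095 + 0.109 = 0.363; P(Treatment=mid | Response=adverse) = 0.051/0.363 = 0.14050.
P(Response=none) = 0.014 + 0.107 + 0.126 + 0.041 = 0.288; P(Treatment=mid | Response=none) = 0.107/0.288 = 0.37153.
Difference = -0.2310.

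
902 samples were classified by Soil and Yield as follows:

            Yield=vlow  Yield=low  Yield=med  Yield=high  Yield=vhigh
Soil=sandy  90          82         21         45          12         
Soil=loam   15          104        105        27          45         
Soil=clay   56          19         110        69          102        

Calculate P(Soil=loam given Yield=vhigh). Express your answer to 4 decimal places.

0.2830

Total with Yield=vhigh: 12 + 45 + 102 = 159.
P(Soil=loam | Yield=vhigh) = 45/159 = 0.2830.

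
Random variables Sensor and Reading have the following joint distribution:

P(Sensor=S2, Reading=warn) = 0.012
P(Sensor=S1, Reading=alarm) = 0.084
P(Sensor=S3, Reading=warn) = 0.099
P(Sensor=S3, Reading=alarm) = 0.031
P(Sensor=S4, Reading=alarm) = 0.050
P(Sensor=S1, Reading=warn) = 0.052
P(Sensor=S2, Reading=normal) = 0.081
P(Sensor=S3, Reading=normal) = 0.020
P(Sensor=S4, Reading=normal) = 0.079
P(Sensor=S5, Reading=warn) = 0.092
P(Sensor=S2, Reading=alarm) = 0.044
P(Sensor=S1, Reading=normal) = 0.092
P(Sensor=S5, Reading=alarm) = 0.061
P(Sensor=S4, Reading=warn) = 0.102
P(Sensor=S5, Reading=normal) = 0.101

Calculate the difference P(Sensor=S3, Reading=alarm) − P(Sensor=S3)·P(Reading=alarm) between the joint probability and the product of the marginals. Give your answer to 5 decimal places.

-0.00950

P(Sensor=S3) = 0.020 + 0.099 + 0.031 = 0.150.
P(Reading=alarm) = 0.084 + 0.044 + 0.031 + 0.050 + 0.061 = 0.270.
P(Sensor=S3, Reading=alarm) − P(Sensor=S3)P(Reading=alarm) = 0.031 − 0.150×0.270 = -0.00950.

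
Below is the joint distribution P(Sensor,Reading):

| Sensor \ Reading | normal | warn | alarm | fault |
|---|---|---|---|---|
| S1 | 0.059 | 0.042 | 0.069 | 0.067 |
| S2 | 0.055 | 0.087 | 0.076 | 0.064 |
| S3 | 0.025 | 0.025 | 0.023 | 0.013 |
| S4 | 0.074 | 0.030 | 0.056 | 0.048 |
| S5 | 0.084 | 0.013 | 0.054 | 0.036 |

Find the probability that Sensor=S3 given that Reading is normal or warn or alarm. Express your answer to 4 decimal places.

0.0946

P(Reading=normal) = 0.059 + 0.055 + 0.025 + 0.074 + 0.084 = 0.297.
P(Reading=warn) = 0.042 + 0.087 + 0.025 + 0.030 + 0.013 = 0.197.
P(Reading=alarm) = 0.069 + 0.076 + 0.023 + 0.056 + 0.054 = 0.278.
P(Reading ∈ {normal, warn, alarm}) = 0.297 + 0.197 + 0.278 = 0.772; P(Sensor=S3, Reading ∈ {normal, warn, alarm}) = 0.025 + 0.025 + 0.023 = 0.073.
P(Sensor=S3 | Reading ∈ {normal, warn, alarm}) = 0.073/0.772 = 0.0946.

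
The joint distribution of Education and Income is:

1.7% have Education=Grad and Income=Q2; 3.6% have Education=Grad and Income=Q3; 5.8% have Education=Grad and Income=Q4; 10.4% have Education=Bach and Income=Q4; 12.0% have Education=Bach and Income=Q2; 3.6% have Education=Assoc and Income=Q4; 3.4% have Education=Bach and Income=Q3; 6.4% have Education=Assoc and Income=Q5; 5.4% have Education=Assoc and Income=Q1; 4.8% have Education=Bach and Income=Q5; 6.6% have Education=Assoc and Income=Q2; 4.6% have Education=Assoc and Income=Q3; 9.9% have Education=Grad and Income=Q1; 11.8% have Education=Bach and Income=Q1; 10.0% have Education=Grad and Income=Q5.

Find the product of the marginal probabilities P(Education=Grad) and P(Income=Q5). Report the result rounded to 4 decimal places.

0.0657

P(Education=Grad) = 0.099 + 0.017 + 0.036 + 0.058 + 0.100 = 0.310.
P(Income=Q5) = 0.064 + 0.048 + 0.100 = 0.212.
Product: 0.310 × 0.212 = 0.0657.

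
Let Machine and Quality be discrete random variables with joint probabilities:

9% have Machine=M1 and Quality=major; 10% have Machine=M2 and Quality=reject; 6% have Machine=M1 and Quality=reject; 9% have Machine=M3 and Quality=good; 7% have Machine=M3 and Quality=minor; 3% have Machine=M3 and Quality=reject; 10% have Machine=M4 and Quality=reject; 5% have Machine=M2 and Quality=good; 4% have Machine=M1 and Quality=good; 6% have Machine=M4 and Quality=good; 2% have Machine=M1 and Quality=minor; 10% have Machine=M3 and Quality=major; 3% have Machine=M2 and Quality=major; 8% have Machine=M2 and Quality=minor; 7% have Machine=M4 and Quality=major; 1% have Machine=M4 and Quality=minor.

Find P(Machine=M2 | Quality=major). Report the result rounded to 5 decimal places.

P(Quality=major) = 0.09 + 0.03 + 0.10 + 0.07 = 0.29.
P(Machine=M2 | Quality=major) = 0.03/0.29 = 0.10345.

0.10345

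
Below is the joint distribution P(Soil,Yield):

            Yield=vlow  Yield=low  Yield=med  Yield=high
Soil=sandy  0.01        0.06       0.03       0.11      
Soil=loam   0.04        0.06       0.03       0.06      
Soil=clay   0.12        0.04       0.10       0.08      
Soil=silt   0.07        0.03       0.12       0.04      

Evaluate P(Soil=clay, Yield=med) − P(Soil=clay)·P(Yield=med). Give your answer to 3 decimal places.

0.005

P(Soil=clay) = 0.12 + 0.04 + 0.10 + 0.08 = 0.34.
P(Yield=med) = 0.03 + 0.03 + 0.10 + 0.12 = 0.28.
P(Soil=clay, Yield=med) − P(Soil=clay)P(Yield=med) = 0.10 − 0.34×0.28 = 0.005.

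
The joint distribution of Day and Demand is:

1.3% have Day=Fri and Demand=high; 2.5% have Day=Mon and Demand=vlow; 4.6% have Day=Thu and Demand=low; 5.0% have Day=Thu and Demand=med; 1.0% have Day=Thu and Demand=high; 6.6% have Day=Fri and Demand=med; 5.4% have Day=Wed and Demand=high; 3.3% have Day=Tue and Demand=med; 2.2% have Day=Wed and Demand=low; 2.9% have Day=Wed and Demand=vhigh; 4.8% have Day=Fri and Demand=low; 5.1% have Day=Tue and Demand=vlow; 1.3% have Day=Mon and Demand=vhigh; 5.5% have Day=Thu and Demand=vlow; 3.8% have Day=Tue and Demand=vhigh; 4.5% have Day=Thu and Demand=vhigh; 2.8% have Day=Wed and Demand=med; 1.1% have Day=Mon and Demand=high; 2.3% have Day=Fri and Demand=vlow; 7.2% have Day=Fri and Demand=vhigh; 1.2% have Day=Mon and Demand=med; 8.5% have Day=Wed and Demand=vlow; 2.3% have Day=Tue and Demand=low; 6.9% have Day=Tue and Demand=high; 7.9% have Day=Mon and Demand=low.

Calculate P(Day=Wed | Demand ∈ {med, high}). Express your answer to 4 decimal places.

0.2370

P(Demand=med) = 0.012 + 0.033 + 0.028 + 0.050 + 0.066 = 0.189.
P(Demand=high) = 0.011 + 0.069 + 0.054 + 0.010 + 0.013 = 0.157.
P(Demand ∈ {med, high}) = 0.189 + 0.157 = 0.346; P(Day=Wed, Demand ∈ {med, high}) = 0.028 + 0.054 = 0.082.
P(Day=Wed | Demand ∈ {med, high}) = 0.082/0.346 = 0.2370.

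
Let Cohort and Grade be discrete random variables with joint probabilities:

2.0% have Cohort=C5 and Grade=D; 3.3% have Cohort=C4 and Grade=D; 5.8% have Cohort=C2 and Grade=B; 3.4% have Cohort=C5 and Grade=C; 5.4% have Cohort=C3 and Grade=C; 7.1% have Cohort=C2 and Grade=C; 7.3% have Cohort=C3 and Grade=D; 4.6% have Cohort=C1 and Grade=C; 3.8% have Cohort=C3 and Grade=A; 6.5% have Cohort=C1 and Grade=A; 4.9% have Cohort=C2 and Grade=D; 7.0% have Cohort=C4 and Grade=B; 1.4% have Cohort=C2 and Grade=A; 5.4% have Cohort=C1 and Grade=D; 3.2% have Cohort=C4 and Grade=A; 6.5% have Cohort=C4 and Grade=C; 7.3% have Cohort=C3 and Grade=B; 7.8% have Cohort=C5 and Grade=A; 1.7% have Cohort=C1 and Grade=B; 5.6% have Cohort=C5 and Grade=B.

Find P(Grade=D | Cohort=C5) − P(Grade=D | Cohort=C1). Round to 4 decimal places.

-0.1903

P(Cohort=C5) = 0.078 + 0.056 + 0.034 + 0.020 = 0.188; P(Grade=D | Cohort=C5) = 0.020/0.188 = 0.10638.
P(Cohort=C1) = 0.065 + 0.017 + 0.046 + 0.054 = 0.182; P(Grade=D | Cohort=C1) = 0.054/0.182 = 0.29670.
Difference = -0.1903.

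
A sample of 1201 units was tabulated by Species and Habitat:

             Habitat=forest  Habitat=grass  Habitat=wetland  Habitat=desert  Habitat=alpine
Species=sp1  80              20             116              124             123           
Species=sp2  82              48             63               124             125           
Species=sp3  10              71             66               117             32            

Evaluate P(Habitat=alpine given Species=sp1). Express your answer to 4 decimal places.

0.2657

Total with Species=sp1: 80 + 20 + 116 + 124 + 123 = 463.
P(Habitat=alpine | Species=sp1) = 123/463 = 0.2657.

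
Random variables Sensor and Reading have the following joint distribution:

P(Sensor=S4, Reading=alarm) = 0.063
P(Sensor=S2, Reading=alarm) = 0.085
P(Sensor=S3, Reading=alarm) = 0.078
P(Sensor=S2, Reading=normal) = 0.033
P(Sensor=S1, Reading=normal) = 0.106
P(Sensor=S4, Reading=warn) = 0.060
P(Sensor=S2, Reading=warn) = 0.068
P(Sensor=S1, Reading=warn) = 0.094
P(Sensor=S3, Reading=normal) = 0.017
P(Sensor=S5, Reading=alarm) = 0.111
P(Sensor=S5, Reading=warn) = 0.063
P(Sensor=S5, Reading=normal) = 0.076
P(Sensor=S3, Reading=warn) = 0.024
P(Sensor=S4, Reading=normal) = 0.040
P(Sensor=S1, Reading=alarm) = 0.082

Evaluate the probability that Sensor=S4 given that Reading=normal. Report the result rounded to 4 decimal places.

P(Reading=normal) = 0.106 + 0.033 + 0.017 + 0.040 + 0.076 = 0.272.
P(Sensor=S4 | Reading=normal) = 0.040/0.272 = 0.1471.

0.1471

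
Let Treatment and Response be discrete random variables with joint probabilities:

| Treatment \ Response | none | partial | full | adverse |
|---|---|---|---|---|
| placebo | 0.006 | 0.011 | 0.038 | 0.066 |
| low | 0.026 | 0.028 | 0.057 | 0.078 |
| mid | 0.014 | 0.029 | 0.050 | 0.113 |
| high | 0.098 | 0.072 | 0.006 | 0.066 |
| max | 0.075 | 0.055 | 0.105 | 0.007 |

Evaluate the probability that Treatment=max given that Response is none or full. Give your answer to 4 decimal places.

P(Response=none) = 0.006 + 0.026 + 0.014 + 0.098 + 0.075 = 0.219.
P(Response=full) = 0.038 + 0.057 + 0.050 + 0.006 + 0.105 = 0.256.
P(Response ∈ {none, full}) = 0.219 + 0.256 = 0.475; P(Treatment=max, Response ∈ {none, full}) = 0.075 + 0.105 = 0.180.
P(Treatment=max | Response ∈ {none, full}) = 0.180/0.475 = 0.3789.

0.3789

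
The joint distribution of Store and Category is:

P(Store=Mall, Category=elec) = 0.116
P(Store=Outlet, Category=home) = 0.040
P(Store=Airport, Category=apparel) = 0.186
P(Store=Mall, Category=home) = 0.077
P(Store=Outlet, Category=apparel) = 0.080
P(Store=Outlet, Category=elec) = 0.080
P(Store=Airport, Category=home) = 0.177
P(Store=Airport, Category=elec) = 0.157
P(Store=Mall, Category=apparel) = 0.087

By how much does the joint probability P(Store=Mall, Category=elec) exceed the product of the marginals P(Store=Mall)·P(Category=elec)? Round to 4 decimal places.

0.0172

P(Store=Mall) = 0.087 + 0.116 + 0.077 = 0.280.
P(Category=elec) = 0.116 + 0.157 + 0.080 = 0.353.
P(Store=Mall, Category=elec) − P(Store=Mall)P(Category=elec) = 0.116 − 0.280×0.353 = 0.0172.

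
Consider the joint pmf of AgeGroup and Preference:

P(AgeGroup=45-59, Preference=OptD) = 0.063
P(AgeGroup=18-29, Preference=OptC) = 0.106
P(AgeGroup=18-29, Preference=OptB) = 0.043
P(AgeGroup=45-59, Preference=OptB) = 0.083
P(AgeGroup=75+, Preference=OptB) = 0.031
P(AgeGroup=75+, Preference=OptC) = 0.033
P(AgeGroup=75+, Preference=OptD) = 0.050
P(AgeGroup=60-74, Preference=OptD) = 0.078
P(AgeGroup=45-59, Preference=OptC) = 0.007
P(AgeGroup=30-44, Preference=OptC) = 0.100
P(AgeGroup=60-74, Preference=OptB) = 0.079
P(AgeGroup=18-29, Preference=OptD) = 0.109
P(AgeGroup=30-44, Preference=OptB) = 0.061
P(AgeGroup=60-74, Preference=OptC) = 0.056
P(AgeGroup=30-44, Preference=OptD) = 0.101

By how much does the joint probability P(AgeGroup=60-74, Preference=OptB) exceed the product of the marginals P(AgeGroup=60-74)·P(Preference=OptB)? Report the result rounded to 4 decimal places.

P(AgeGroup=60-74) = 0.079 + 0.056 + 0.078 = 0.213.
P(Preference=OptB) = 0.043 + 0.061 + 0.083 + 0.079 + 0.031 = 0.297.
P(AgeGroup=60-74, Preference=OptB) − P(AgeGroup=60-74)P(Preference=OptB) = 0.079 − 0.213×0.297 = 0.0157.

0.0157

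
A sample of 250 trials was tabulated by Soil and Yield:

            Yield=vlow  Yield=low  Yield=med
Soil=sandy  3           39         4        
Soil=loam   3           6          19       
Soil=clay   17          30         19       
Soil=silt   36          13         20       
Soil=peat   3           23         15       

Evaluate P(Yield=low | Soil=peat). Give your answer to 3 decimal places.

0.561

Total with Soil=peat: 3 + 23 + 15 = 41.
P(Yield=low | Soil=peat) = 23/41 = 0.561.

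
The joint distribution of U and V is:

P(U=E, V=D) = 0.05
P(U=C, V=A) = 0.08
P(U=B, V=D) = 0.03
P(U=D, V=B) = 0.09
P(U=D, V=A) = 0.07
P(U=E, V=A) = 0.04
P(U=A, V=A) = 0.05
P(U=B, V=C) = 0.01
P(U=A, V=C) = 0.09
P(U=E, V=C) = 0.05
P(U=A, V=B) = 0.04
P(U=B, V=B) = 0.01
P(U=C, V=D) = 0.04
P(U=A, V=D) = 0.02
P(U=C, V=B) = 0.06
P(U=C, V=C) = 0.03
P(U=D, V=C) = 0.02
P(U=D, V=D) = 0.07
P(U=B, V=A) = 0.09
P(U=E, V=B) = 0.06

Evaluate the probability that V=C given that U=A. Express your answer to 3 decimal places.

0.450

P(U=A) = 0.05 + 0.04 + 0.09 + 0.02 = 0.20.
P(V=C | U=A) = 0.09/0.20 = 0.450.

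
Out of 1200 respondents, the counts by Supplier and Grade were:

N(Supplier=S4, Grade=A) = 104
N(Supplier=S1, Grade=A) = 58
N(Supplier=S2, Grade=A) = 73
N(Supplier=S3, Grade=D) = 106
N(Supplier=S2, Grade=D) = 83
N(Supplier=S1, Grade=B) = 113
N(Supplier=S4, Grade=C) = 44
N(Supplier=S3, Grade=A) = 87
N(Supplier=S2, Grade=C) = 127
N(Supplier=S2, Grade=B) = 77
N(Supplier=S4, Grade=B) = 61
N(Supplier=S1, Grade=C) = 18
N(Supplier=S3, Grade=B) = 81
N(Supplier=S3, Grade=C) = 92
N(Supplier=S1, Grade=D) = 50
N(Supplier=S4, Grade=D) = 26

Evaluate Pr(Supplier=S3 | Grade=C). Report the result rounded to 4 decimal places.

0.3274

Total with Grade=C: 18 + 127 + 92 + 44 = 281.
P(Supplier=S3 | Grade=C) = 92/281 = 0.3274.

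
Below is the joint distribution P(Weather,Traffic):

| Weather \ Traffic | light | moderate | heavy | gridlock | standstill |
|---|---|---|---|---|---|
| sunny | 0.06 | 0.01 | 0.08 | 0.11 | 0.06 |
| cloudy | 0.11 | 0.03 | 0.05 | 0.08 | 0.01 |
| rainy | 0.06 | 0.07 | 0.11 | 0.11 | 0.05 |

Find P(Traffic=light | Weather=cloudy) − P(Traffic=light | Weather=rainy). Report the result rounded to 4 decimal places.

P(Weather=cloudy) = 0.11 + 0.03 + 0.05 + 0.08 + 0.01 = 0.28; P(Traffic=light | Weather=cloudy) = 0.11/0.28 = 0.39286.
P(Weather=rainy) = 0.06 + 0.07 + 0.11 + 0.11 + 0.05 = 0.40; P(Traffic=light | Weather=rainy) = 0.06/0.40 = 0.15000.
Difference = 0.2429.

0.2429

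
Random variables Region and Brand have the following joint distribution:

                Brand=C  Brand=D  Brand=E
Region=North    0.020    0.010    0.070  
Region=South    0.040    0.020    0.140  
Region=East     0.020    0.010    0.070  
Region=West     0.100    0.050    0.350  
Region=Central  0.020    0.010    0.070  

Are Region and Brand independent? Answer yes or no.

yes

Every cell satisfies P(Region,Brand) = P(Region)·P(Brand). For instance P(Region=Central) = 0.100, P(Brand=C) = 0.200, and 0.100×0.200 = 0.020 matches the joint entry. So Region and Brand are independent.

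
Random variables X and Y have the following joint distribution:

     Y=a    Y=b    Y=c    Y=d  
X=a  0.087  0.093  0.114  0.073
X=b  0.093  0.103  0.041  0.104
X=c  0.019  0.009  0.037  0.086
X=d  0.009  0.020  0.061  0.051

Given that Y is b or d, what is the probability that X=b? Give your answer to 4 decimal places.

P(Y=b) = 0.093 + 0.103 + 0.009 + 0.020 = 0.225.
P(Y=d) = 0.073 + 0.104 + 0.086 + 0.051 = 0.314.
P(Y ∈ {b, d}) = 0.225 + 0.314 = 0.539; P(X=b, Y ∈ {b, d}) = 0.103 + 0.104 = 0.207.
P(X=b | Y ∈ {b, d}) = 0.207/0.539 = 0.3840.

0.3840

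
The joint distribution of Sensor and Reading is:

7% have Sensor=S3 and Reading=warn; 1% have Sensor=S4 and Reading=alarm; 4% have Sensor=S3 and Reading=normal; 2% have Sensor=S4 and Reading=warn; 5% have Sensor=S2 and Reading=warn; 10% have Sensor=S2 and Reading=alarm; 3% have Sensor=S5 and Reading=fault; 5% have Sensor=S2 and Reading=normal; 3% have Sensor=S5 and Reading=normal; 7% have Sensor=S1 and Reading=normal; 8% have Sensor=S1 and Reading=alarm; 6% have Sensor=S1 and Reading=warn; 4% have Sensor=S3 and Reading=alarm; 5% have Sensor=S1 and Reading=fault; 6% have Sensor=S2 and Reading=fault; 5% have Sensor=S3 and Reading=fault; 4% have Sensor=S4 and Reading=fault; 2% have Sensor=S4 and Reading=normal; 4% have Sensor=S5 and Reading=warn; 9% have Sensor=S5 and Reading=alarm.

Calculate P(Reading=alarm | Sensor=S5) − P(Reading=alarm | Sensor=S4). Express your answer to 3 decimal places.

P(Sensor=S5) = 0.03 + 0.04 + 0.09 + 0.03 = 0.19; P(Reading=alarm | Sensor=S5) = 0.09/0.19 = 0.4737.
P(Sensor=S4) = 0.02 + 0.02 + 0.01 + 0.04 = 0.09; P(Reading=alarm | Sensor=S4) = 0.01/0.09 = 0.1111.
Difference = 0.363.

0.363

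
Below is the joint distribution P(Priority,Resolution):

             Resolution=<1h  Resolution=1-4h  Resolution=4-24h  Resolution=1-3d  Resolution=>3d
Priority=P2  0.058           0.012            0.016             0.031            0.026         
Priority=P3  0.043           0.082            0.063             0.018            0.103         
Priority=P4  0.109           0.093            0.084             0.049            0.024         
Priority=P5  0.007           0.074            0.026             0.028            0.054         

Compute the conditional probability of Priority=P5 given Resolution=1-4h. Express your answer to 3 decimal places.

0.284

P(Resolution=1-4h) = 0.012 + 0.082 + 0.093 + 0.074 = 0.261.
P(Priority=P5 | Resolution=1-4h) = 0.074/0.261 = 0.284.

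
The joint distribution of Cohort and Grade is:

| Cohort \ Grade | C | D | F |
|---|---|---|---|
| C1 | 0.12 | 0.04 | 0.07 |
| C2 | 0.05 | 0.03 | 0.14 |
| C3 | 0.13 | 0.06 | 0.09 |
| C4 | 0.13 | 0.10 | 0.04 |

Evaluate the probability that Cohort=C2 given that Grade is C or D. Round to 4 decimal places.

0.1212

P(Grade=C) = 0.12 + 0.05 + 0.13 + 0.13 = 0.43.
P(Grade=D) = 0.04 + 0.03 + 0.06 + 0.10 = 0.23.
P(Grade ∈ {C, D}) = 0.43 + 0.23 = 0.66; P(Cohort=C2, Grade ∈ {C, D}) = 0.05 + 0.03 = 0.08.
P(Cohort=C2 | Grade ∈ {C, D}) = 0.08/0.66 = 0.1212.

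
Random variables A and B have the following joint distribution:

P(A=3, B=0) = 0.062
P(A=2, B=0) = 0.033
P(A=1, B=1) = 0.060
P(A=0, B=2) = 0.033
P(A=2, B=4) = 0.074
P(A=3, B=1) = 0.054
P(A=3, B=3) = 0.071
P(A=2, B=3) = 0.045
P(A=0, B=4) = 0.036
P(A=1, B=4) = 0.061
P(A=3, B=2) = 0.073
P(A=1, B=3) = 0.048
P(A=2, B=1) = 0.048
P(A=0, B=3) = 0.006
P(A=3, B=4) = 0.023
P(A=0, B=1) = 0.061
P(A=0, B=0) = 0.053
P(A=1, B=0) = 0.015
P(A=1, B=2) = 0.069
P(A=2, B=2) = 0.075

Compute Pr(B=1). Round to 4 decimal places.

0.2230

P(B=1) = 0.061 + 0.060 + 0.048 + 0.054 = 0.223.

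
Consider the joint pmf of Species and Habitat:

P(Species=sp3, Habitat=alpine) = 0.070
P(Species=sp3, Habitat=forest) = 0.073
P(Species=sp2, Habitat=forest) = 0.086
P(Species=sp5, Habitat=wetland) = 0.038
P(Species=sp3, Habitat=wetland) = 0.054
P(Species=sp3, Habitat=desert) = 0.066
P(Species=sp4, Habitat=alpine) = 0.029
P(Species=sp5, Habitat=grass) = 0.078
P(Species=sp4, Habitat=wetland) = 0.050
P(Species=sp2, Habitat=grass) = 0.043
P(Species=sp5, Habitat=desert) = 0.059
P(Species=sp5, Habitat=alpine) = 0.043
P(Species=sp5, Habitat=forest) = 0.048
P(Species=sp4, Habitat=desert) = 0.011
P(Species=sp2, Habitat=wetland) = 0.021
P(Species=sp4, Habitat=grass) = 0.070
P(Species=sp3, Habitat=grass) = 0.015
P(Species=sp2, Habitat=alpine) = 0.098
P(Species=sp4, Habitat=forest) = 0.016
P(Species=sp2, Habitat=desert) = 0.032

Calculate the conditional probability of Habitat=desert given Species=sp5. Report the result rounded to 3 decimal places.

P(Species=sp5) = 0.048 + 0.078 + 0.038 + 0.059 + 0.043 = 0.266.
P(Habitat=desert | Species=sp5) = 0.059/0.266 = 0.222.

0.222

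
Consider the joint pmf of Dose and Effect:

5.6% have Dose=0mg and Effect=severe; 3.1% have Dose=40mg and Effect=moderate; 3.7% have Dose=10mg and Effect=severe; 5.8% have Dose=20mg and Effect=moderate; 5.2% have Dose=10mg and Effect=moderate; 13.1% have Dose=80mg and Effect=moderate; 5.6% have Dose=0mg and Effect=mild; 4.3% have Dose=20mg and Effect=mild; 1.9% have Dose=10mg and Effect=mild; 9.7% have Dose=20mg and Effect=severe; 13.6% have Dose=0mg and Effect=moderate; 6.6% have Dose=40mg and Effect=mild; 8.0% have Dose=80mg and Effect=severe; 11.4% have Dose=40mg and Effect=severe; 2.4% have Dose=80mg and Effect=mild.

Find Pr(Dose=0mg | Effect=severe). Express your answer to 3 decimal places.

P(Effect=severe) = 0.056 + 0.037 + 0.097 + 0.114 + 0.080 = 0.384.
P(Dose=0mg | Effect=severe) = 0.056/0.384 = 0.146.

0.146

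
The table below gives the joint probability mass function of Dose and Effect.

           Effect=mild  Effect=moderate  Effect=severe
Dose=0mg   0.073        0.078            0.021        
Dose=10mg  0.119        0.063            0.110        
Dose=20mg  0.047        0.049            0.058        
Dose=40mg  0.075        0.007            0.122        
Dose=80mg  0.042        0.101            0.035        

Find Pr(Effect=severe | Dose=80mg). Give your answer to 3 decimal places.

0.197

P(Dose=80mg) = 0.042 + 0.101 + 0.035 = 0.178.
P(Effect=severe | Dose=80mg) = 0.035/0.178 = 0.197.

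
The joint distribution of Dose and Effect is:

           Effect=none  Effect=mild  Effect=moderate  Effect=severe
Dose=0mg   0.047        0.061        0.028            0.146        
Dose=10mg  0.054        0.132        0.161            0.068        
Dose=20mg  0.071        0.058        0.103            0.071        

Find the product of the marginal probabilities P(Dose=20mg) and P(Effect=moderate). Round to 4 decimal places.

0.0885

P(Dose=20mg) = 0.071 + 0.058 + 0.103 + 0.071 = 0.303.
P(Effect=moderate) = 0.028 + 0.161 + 0.103 = 0.292.
Product: 0.303 × 0.292 = 0.0885.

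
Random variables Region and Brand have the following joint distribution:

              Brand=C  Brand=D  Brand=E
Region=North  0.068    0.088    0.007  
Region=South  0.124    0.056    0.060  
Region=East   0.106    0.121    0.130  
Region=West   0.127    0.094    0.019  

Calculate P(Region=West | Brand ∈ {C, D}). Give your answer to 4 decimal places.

0.2819

P(Brand=C) = 0.068 + 0.124 + 0.106 + 0.127 = 0.425.
P(Brand=D) = 0.088 + 0.056 + 0.121 + 0.094 = 0.359.
P(Brand ∈ {C, D}) = 0.425 + 0.359 = 0.784; P(Region=West, Brand ∈ {C, D}) = 0.127 + 0.094 = 0.221.
P(Region=West | Brand ∈ {C, D}) = 0.221/0.784 = 0.2819.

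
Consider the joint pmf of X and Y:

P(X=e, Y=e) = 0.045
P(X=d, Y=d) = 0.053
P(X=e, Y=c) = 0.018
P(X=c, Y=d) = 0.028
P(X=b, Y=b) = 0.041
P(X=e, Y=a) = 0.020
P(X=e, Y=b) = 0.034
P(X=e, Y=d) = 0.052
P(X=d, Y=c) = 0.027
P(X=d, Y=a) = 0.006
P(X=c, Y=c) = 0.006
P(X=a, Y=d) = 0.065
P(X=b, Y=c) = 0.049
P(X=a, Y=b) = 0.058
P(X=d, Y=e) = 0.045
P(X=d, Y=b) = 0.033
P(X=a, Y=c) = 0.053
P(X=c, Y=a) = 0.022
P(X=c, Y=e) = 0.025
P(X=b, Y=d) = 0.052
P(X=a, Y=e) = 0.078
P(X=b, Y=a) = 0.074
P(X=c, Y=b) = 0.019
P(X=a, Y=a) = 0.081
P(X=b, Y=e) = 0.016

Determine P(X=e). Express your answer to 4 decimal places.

0.1690

P(X=e) = 0.020 + 0.034 + 0.018 + 0.052 + 0.045 = 0.169.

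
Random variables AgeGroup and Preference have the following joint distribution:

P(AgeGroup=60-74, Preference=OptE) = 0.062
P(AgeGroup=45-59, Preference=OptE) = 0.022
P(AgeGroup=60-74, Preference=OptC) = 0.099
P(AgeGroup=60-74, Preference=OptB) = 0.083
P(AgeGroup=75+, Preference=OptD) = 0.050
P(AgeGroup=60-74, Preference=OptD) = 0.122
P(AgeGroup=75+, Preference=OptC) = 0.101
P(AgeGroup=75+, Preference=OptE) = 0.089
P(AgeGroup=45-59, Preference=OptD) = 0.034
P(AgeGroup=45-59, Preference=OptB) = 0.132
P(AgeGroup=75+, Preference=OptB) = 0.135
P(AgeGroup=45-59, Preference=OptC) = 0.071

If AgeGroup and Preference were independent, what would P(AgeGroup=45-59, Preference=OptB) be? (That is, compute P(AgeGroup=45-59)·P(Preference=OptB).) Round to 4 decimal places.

0.0907

P(AgeGroup=45-59) = 0.132 + 0.071 + 0.034 + 0.022 = 0.259.
P(Preference=OptB) = 0.132 + 0.083 + 0.135 = 0.350.
Product: 0.259 × 0.350 = 0.0907.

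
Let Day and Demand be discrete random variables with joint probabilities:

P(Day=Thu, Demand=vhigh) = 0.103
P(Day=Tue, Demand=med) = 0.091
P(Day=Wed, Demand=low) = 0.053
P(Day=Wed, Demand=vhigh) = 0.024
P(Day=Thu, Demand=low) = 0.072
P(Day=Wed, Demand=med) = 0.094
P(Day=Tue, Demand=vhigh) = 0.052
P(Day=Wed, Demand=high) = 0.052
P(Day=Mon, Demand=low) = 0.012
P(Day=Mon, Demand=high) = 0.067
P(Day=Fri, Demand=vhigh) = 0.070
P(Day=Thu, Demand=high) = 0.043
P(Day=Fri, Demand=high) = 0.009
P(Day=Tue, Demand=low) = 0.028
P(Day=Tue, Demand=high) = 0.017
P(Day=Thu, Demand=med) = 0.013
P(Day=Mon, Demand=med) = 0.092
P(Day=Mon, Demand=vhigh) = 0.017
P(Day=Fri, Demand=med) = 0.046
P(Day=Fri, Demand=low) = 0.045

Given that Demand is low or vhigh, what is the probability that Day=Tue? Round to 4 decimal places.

0.1681

P(Demand=low) = 0.012 + 0.028 + 0.053 + 0.072 + 0.045 = 0.210.
P(Demand=vhigh) = 0.017 + 0.052 + 0.024 + 0.103 + 0.070 = 0.266.
P(Demand ∈ {low, vhigh}) = 0.210 + 0.266 = 0.476; P(Day=Tue, Demand ∈ {low, vhigh}) = 0.028 + 0.052 = 0.080.
P(Day=Tue | Demand ∈ {low, vhigh}) = 0.080/0.476 = 0.1681.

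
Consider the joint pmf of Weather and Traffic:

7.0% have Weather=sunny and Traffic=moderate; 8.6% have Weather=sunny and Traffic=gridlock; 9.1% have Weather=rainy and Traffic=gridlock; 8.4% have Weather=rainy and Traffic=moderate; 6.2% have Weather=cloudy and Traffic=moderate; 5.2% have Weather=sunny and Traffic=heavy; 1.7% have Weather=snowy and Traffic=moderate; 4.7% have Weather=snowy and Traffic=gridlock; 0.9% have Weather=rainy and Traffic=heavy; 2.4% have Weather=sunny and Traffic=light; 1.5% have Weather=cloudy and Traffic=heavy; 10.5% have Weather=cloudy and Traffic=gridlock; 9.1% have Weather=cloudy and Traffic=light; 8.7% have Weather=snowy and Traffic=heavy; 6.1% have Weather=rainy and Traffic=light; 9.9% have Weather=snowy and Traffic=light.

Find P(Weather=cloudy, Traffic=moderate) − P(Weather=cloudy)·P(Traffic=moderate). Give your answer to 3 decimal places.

P(Weather=cloudy) = 0.091 + 0.062 + 0.015 + 0.105 = 0.273.
P(Traffic=moderate) = 0.070 + 0.062 + 0.084 + 0.017 = 0.233.
P(Weather=cloudy, Traffic=moderate) − P(Weather=cloudy)P(Traffic=moderate) = 0.062 − 0.273×0.233 = -0.002.

-0.002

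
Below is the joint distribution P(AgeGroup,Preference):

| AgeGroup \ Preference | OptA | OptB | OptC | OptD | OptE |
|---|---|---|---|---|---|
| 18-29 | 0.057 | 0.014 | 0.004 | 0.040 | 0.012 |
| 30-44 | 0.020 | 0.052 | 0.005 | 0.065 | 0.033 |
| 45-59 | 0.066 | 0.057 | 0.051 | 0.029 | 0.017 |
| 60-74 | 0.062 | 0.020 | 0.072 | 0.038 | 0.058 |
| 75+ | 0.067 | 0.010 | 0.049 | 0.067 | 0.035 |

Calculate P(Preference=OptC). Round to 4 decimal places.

P(Preference=OptC) = 0.004 + 0.005 + 0.051 + 0.072 + 0.049 = 0.181.

0.1810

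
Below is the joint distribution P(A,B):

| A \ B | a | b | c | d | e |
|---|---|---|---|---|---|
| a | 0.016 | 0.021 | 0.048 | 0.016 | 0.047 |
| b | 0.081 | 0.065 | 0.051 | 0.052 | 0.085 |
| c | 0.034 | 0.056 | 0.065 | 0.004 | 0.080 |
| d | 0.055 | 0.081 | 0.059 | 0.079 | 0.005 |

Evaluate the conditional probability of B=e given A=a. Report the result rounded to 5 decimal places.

0.31757

P(A=a) = 0.016 + 0.021 + 0.048 + 0.016 + 0.047 = 0.148.
P(B=e | A=a) = 0.047/0.148 = 0.31757.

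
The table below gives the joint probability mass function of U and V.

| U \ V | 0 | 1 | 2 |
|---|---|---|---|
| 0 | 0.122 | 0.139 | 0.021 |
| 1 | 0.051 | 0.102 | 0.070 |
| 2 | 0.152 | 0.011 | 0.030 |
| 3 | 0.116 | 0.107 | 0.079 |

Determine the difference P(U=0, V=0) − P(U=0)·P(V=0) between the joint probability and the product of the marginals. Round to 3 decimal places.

P(U=0) = 0.122 + 0.139 + 0.021 = 0.282.
P(V=0) = 0.122 + 0.051 + 0.152 + 0.116 = 0.441.
P(U=0, V=0) − P(U=0)P(V=0) = 0.122 − 0.282×0.441 = -0.002.

-0.002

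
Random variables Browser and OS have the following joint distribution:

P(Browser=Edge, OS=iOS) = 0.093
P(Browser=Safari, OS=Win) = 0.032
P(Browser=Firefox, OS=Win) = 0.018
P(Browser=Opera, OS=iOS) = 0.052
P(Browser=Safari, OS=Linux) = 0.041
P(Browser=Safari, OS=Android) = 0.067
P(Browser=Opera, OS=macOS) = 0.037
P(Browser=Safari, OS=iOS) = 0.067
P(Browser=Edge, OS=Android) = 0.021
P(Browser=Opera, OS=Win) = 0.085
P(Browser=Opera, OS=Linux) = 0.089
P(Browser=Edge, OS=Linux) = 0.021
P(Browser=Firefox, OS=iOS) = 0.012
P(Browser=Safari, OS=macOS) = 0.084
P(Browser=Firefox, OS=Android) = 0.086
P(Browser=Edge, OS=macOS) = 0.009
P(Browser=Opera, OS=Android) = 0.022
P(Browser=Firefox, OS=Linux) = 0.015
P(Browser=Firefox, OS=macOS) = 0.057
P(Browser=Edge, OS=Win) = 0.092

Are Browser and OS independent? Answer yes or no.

P(Browser=Firefox) = 0.188 and P(OS=Android) = 0.196, so their product is 0.03685, but P(Browser=Firefox, OS=Android) = 0.086. Since these differ, Browser and OS are not independent.

no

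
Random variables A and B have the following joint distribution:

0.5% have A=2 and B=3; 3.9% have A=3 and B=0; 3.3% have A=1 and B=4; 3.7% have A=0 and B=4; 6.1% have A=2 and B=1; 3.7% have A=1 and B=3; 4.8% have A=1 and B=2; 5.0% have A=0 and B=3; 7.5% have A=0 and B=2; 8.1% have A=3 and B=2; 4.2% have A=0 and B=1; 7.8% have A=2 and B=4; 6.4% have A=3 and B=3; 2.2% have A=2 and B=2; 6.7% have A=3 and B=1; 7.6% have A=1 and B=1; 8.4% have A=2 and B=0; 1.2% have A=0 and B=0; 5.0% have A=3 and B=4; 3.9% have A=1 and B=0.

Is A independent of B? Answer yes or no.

no

P(A=2) = 0.250 and P(B=0) = 0.174, so their product is 0.04350, but P(A=2, B=0) = 0.084. Since these differ, A and B are not independent.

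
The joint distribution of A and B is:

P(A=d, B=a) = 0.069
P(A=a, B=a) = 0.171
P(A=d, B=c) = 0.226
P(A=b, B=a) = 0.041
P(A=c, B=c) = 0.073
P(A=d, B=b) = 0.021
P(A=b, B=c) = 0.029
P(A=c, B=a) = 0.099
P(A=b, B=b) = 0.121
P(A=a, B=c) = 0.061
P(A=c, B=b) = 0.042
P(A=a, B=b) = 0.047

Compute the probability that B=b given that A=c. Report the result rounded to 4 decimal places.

0.1963

P(A=c) = 0.099 + 0.042 + 0.073 = 0.214.
P(B=b | A=c) = 0.042/0.214 = 0.1963.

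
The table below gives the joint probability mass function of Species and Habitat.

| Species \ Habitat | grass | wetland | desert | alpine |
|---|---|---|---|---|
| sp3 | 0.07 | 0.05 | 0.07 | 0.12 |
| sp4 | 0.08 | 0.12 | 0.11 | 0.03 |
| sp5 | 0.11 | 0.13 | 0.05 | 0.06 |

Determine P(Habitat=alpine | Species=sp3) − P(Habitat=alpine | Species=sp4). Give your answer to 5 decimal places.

P(Species=sp3) = 0.07 + 0.05 + 0.07 + 0.12 = 0.31; P(Habitat=alpine | Species=sp3) = 0.12/0.31 = 0.387097.
P(Species=sp4) = 0.08 + 0.12 + 0.11 + 0.03 = 0.34; P(Habitat=alpine | Species=sp4) = 0.03/0.34 = 0.088235.
Difference = 0.29886.

0.29886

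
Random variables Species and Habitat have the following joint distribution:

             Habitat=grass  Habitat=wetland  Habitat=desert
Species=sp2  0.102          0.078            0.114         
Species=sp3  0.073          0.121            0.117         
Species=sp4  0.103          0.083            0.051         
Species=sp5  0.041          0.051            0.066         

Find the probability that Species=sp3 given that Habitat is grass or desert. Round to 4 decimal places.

P(Habitat=grass) = 0.102 + 0.073 + 0.103 + 0.041 = 0.319.
P(Habitat=desert) = 0.114 + 0.117 + 0.051 + 0.066 = 0.348.
P(Habitat ∈ {grass, desert}) = 0.319 + 0.348 = 0.667; P(Species=sp3, Habitat ∈ {grass, desert}) = 0.073 + 0.117 = 0.190.
P(Species=sp3 | Habitat ∈ {grass, desert}) = 0.190/0.667 = 0.2849.

0.2849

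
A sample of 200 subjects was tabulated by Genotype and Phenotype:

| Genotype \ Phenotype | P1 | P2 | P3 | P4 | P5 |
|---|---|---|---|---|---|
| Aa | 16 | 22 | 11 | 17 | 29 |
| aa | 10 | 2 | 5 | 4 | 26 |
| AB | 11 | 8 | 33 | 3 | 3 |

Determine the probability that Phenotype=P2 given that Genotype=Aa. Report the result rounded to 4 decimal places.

Total with Genotype=Aa: 16 + 22 + 11 + 17 + 29 = 95.
P(Phenotype=P2 | Genotype=Aa) = 22/95 = 0.2316.

0.2316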